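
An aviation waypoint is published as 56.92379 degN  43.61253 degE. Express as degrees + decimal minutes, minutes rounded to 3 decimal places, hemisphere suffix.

56° 55.427′ N, 43° 36.752′ E

Latitude: minutes = (56.923790 − 56) × 60 = 55.42740
Longitude: minutes = (43.612530 − 43) × 60 = 36.75180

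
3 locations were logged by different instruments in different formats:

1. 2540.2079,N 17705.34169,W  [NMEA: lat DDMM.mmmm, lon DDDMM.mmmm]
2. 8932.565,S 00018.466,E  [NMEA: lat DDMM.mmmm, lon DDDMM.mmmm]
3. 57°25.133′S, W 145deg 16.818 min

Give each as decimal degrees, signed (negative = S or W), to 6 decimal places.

Point 1:
  φ: degrees = first 2 digits = 25, minutes = 40.2079; 25 + 40.2079/60 = 25.6701317
  N ⇒ keep positive
  Longitude: degrees = first 3 digits = 177, minutes = 5.34169; 177 + 5.34169/60 = 177.0890282
  W ⇒ negate
Point 2:
  Lat: degrees = first 2 digits = 89, minutes = 32.565; 89 + 32.565/60 = 89.5427500
  S → negative
  λ: split at 3 digits → 000° and 18.466′; 0 + 18.466/60 = 0.3077667
  E → positive
Point 3:
  Lat: 25.133′ = 0.418883°; total 57.4188833
  S ⇒ negate
  Lon: 145 + 16.818/60 = 145.2803000
  hemisphere W, so the sign is −

1. 25.670132, -177.089028
2. -89.542750, 0.307767
3. -57.418883, -145.280300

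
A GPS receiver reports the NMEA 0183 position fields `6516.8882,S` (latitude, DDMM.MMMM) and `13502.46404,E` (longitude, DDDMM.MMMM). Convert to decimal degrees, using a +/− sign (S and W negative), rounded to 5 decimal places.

φ: degrees = first 2 digits = 65, minutes = 16.8882; 65 + 16.8882/60 = 65.281470
S → negative
Longitude: degrees = first 3 digits = 135, minutes = 2.46404; 135 + 2.46404/60 = 135.041067
E → positive

-65.28147, 135.04107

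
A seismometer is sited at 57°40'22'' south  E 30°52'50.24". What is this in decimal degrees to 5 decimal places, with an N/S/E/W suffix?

57.67278° S, 30.88062° E

φ: 57 + 40/60 + 22/3600 = 57.672778
Longitude: 30° + 52/60 + 50.24/3600 = 30 + 0.866667 + 0.013956 = 30.880622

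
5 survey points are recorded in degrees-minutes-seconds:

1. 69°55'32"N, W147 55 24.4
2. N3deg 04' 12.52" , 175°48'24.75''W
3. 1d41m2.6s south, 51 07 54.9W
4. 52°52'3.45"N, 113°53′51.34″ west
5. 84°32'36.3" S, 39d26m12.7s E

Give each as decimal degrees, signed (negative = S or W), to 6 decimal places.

Point 1:
  Lat: 55′ + 32″ = 55.53333′; 69 + 55.53333/60 = 69.9255556
  N ⇒ keep positive
  Lon: 55′ + 24.4″ = 55.40667′; 147 + 55.40667/60 = 147.9234444
  W ⇒ negate
Point 2:
  φ: 3° + 4/60 + 12.52/3600 = 3 + 0.066667 + 0.003478 = 3.0701444
  N → positive
  Longitude: 175 + 48/60 + 24.75/3600 = 175.8068750
  W ⇒ negate
Point 3:
  Latitude: 1° + 41/60 + 2.6/3600 = 1 + 0.683333 + 0.000722 = 1.6840556
  hemisphere S, so the sign is −
  λ: 7′ + 54.9″ = 7.91500′; 51 + 7.91500/60 = 51.1319167
  W ⇒ negate
Point 4:
  Latitude: 52° + 52/60 + 3.45/3600 = 52 + 0.866667 + 0.000958 = 52.8676250
  N ⇒ keep positive
  λ: 113 + 53/60 + 51.34/3600 = 113.8975944
  W → negative
Point 5:
  φ: 84 + 32/60 + 36.3/3600 = 84.5434167
  S → negative
  Lon: 26′ + 12.7″ = 26.21167′; 39 + 26.21167/60 = 39.4368611
  E ⇒ keep positive

1. 69.925556, -147.923444
2. 3.070144, -175.806875
3. -1.684056, -51.131917
4. 52.867625, -113.897594
5. -84.543417, 39.436861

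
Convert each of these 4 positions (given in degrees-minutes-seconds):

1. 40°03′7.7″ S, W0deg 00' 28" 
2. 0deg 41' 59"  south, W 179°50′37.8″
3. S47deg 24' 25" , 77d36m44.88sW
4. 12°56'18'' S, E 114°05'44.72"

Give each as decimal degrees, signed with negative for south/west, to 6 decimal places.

Point 1:
  Latitude: 40 + 3/60 + 7.7/3600 = 40.0521389
  hemisphere S, so the sign is −
  λ: 0° + 0/60 + 28/3600 = 0 + 0.000000 + 0.007778 = 0.0077778
  W → negative
Point 2:
  φ: 41′ + 59″ = 41.98333′; 0 + 41.98333/60 = 0.6997222
  S → negative
  Lon: 179° + 50/60 + 37.8/3600 = 179 + 0.833333 + 0.010500 = 179.8438333
  W → negative
Point 3:
  Latitude: 47° + 24/60 + 25/3600 = 47 + 0.400000 + 0.006944 = 47.4069444
  S ⇒ negate
  λ: 77° + 36/60 + 44.88/3600 = 77 + 0.600000 + 0.012467 = 77.6124667
  W ⇒ negate
Point 4:
  Lat: 12 + 56/60 + 18/3600 = 12.9383333
  S → negative
  λ: 5′ + 44.72″ = 5.74533′; 114 + 5.74533/60 = 114.0957556
  E ⇒ keep positive

1. -40.052139, -0.007778
2. -0.699722, -179.843833
3. -47.406944, -77.612467
4. -12.938333, 114.095756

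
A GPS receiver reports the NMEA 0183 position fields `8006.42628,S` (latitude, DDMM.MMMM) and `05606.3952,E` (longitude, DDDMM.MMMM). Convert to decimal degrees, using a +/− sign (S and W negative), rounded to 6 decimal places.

-80.107105, 56.106587

Lat: split at 2 digits → 80° and 6.42628′; 80 + 6.42628/60 = 80.1071047
S ⇒ negate
λ: degrees = first 3 digits = 56, minutes = 6.3952; 56 + 6.3952/60 = 56.1065867
E → positive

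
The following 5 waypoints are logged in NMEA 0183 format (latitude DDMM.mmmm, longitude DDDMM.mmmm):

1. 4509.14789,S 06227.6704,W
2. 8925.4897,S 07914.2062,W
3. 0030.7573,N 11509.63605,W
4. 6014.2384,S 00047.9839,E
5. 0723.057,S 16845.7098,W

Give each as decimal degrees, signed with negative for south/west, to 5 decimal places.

1. -45.15246, -62.46117
2. -89.42483, -79.23677
3. 0.51262, -115.16060
4. -60.23731, 0.79973
5. -7.38428, -168.76183

Point 1:
  Latitude: degrees = first 2 digits = 45, minutes = 9.14789; 45 + 9.14789/60 = 45.152465
  S ⇒ negate
  Longitude: split at 3 digits → 062° and 27.6704′; 62 + 27.6704/60 = 62.461173
  hemisphere W, so the sign is −
Point 2:
  Latitude: split at 2 digits → 89° and 25.4897′; 89 + 25.4897/60 = 89.424828
  S → negative
  Longitude: degrees = first 3 digits = 79, minutes = 14.2062; 79 + 14.2062/60 = 79.236770
  W → negative
Point 3:
  Latitude: degrees = first 2 digits = 0, minutes = 30.7573; 0 + 30.7573/60 = 0.512622
  N ⇒ keep positive
  λ: split at 3 digits → 115° and 9.63605′; 115 + 9.63605/60 = 115.160601
  W ⇒ negate
Point 4:
  φ: degrees = first 2 digits = 60, minutes = 14.2384; 60 + 14.2384/60 = 60.237307
  S → negative
  λ: degrees = first 3 digits = 0, minutes = 47.9839; 0 + 47.9839/60 = 0.799732
  E → positive
Point 5:
  Lat: split at 2 digits → 07° and 23.057′; 7 + 23.057/60 = 7.384283
  hemisphere S, so the sign is −
  Lon: split at 3 digits → 168° and 45.7098′; 168 + 45.7098/60 = 168.761830
  W ⇒ negate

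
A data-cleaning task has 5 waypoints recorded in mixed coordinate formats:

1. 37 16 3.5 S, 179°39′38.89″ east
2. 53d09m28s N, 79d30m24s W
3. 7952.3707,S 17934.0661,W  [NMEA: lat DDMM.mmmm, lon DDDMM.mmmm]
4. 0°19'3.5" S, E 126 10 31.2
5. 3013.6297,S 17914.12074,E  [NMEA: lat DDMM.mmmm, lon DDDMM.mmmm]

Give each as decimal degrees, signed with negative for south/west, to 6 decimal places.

Point 1:
  φ: 37° + 16/60 + 3.5/3600 = 37 + 0.266667 + 0.000972 = 37.2676389
  hemisphere S, so the sign is −
  Longitude: 179° + 39/60 + 38.89/3600 = 179 + 0.650000 + 0.010803 = 179.6608028
  E → positive
Point 2:
  Lat: 9′ + 28″ = 9.46667′; 53 + 9.46667/60 = 53.1577778
  N ⇒ keep positive
  Longitude: 30′ + 24″ = 30.40000′; 79 + 30.40000/60 = 79.5066667
  hemisphere W, so the sign is −
Point 3:
  Lat: split at 2 digits → 79° and 52.3707′; 79 + 52.3707/60 = 79.8728450
  S → negative
  Longitude: degrees = first 3 digits = 179, minutes = 34.0661; 179 + 34.0661/60 = 179.5677683
  W → negative
Point 4:
  Lat: 19′ + 3.5″ = 19.05833′; 0 + 19.05833/60 = 0.3176389
  S → negative
  Lon: 10′ + 31.2″ = 10.52000′; 126 + 10.52000/60 = 126.1753333
  E ⇒ keep positive
Point 5:
  Latitude: split at 2 digits → 30° and 13.6297′; 30 + 13.6297/60 = 30.2271617
  S ⇒ negate
  λ: degrees = first 3 digits = 179, minutes = 14.12074; 179 + 14.12074/60 = 179.2353457
  E ⇒ keep positive

1. -37.267639, 179.660803
2. 53.157778, -79.506667
3. -79.872845, -179.567768
4. -0.317639, 126.175333
5. -30.227162, 179.235346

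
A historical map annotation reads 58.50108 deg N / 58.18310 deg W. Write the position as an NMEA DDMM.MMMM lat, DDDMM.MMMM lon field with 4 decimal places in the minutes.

φ: minutes = (58.501080 − 58) × 60 = 30.064800
Longitude: fractional part 0.183100 → 10.986000 minutes

5830.0648,N / 05810.9860,W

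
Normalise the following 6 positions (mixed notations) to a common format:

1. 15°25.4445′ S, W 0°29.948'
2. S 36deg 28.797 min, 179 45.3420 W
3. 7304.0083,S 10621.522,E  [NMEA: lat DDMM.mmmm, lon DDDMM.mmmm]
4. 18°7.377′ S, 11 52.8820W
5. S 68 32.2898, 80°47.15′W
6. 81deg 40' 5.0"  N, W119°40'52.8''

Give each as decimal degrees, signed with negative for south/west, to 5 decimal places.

Point 1:
  φ: 15 + 25.4445/60 = 15.424075
  S → negative
  Longitude: 29.948′ = 0.499133°; total 0.499133
  W → negative
Point 2:
  Lat: 36 + 28.797/60 = 36.479950
  hemisphere S, so the sign is −
  Lon: 179 + 45.342/60 = 179.755700
  hemisphere W, so the sign is −
Point 3:
  φ: split at 2 digits → 73° and 4.0083′; 73 + 4.0083/60 = 73.066805
  hemisphere S, so the sign is −
  Lon: split at 3 digits → 106° and 21.522′; 106 + 21.522/60 = 106.358700
  E ⇒ keep positive
Point 4:
  Latitude: 18 + 7.377/60 = 18.122950
  S ⇒ negate
  Longitude: 11 + 52.882/60 = 11.881367
  W ⇒ negate
Point 5:
  φ: 68 + 32.2898/60 = 68.538163
  S ⇒ negate
  Longitude: 80 + 47.15/60 = 80.785833
  W ⇒ negate
Point 6:
  φ: 81° + 40/60 + 5/3600 = 81 + 0.666667 + 0.001389 = 81.668056
  N → positive
  λ: 40′ + 52.8″ = 40.88000′; 119 + 40.88000/60 = 119.681333
  hemisphere W, so the sign is −

1. -15.42408, -0.49913
2. -36.47995, -179.75570
3. -73.06681, 106.35870
4. -18.12295, -11.88137
5. -68.53816, -80.78583
6. 81.66806, -119.68133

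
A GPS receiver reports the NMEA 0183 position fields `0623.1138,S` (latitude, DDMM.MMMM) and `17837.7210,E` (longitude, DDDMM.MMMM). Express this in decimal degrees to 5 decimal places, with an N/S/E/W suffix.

6.38523° S, 178.62868° E

Latitude: split at 2 digits → 06° and 23.1138′; 6 + 23.1138/60 = 6.385230
Longitude: split at 3 digits → 178° and 37.721′; 178 + 37.721/60 = 178.628683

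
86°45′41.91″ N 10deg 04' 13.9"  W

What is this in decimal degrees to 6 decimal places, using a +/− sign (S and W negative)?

86.761642, -10.070528

Latitude: 86 + 45/60 + 41.91/3600 = 86.7616417
N → positive
Lon: 10° + 4/60 + 13.9/3600 = 10 + 0.066667 + 0.003861 = 10.0705278
W ⇒ negate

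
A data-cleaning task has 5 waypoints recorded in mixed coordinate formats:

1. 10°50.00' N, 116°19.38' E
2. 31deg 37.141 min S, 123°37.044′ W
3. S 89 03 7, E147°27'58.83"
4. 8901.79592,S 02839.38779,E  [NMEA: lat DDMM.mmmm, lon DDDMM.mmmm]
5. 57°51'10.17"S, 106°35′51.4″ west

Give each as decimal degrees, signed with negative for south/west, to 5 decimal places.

1. 10.83333, 116.32300
2. -31.61902, -123.61740
3. -89.05194, 147.46634
4. -89.02993, 28.65646
5. -57.85283, -106.59761

Point 1:
  Lat: 50′ = 0.833333°; total 10.833333
  N → positive
  λ: 116 + 19.38/60 = 116.323000
  E → positive
Point 2:
  φ: 31 + 37.141/60 = 31.619017
  hemisphere S, so the sign is −
  Lon: 37.044′ = 0.617400°; total 123.617400
  hemisphere W, so the sign is −
Point 3:
  Lat: 89° + 3/60 + 7/3600 = 89 + 0.050000 + 0.001944 = 89.051944
  S ⇒ negate
  λ: 147° + 27/60 + 58.83/3600 = 147 + 0.450000 + 0.016342 = 147.466342
  E → positive
Point 4:
  φ: degrees = first 2 digits = 89, minutes = 1.79592; 89 + 1.79592/60 = 89.029932
  hemisphere S, so the sign is −
  Longitude: split at 3 digits → 028° and 39.38779′; 28 + 39.38779/60 = 28.656463
  E → positive
Point 5:
  Latitude: 57° + 51/60 + 10.17/3600 = 57 + 0.850000 + 0.002825 = 57.852825
  S → negative
  Longitude: 35′ + 51.4″ = 35.85667′; 106 + 35.85667/60 = 106.597611
  W ⇒ negate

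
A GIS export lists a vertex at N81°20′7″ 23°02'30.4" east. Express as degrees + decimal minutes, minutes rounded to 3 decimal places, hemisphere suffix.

81° 20.117′ N, 23° 2.507′ E

Latitude: 20 + 7/60 = 20.11667′
λ: 2 + 30.4/60 = 2.50667′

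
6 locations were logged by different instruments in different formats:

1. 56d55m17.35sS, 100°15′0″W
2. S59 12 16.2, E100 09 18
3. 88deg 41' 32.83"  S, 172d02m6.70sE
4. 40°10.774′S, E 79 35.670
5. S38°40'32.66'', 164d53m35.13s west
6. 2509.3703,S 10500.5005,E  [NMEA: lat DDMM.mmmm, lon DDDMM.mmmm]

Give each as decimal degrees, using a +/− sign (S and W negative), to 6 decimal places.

Point 1:
  φ: 55′ + 17.35″ = 55.28917′; 56 + 55.28917/60 = 56.9214861
  S → negative
  λ: 100 + 15/60 + 0/3600 = 100.2500000
  hemisphere W, so the sign is −
Point 2:
  φ: 59 + 12/60 + 16.2/3600 = 59.2045000
  hemisphere S, so the sign is −
  λ: 9′ + 18″ = 9.30000′; 100 + 9.30000/60 = 100.1550000
  E ⇒ keep positive
Point 3:
  Lat: 41′ + 32.83″ = 41.54717′; 88 + 41.54717/60 = 88.6924528
  hemisphere S, so the sign is −
  Lon: 172° + 2/60 + 6.7/3600 = 172 + 0.033333 + 0.001861 = 172.0351944
  E ⇒ keep positive
Point 4:
  φ: 40 + 10.774/60 = 40.1795667
  hemisphere S, so the sign is −
  Longitude: 79 + 35.67/60 = 79.5945000
  E → positive
Point 5:
  Latitude: 38° + 40/60 + 32.66/3600 = 38 + 0.666667 + 0.009072 = 38.6757389
  S → negative
  λ: 53′ + 35.13″ = 53.58550′; 164 + 53.58550/60 = 164.8930917
  hemisphere W, so the sign is −
Point 6:
  φ: degrees = first 2 digits = 25, minutes = 9.3703; 25 + 9.3703/60 = 25.1561717
  S → negative
  Lon: split at 3 digits → 105° and 0.5005′; 105 + 0.5005/60 = 105.0083417
  E → positive

1. -56.921486, -100.250000
2. -59.204500, 100.155000
3. -88.692453, 172.035194
4. -40.179567, 79.594500
5. -38.675739, -164.893092
6. -25.156172, 105.008342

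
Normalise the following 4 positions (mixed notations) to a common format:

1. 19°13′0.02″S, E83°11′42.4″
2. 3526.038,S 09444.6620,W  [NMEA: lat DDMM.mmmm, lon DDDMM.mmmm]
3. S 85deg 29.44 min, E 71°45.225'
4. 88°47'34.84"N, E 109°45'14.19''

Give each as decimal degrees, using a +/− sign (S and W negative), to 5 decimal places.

1. -19.21667, 83.19511
2. -35.43397, -94.74437
3. -85.49067, 71.75375
4. 88.79301, 109.75394

Point 1:
  Lat: 13′ + 0.02″ = 13.00033′; 19 + 13.00033/60 = 19.216672
  hemisphere S, so the sign is −
  λ: 11′ + 42.4″ = 11.70667′; 83 + 11.70667/60 = 83.195111
  E → positive
Point 2:
  Lat: degrees = first 2 digits = 35, minutes = 26.038; 35 + 26.038/60 = 35.433967
  S ⇒ negate
  Longitude: degrees = first 3 digits = 94, minutes = 44.662; 94 + 44.662/60 = 94.744367
  hemisphere W, so the sign is −
Point 3:
  Latitude: 29.44′ = 0.490667°; total 85.490667
  S → negative
  Lon: 45.225′ = 0.753750°; total 71.753750
  E → positive
Point 4:
  Lat: 88 + 47/60 + 34.84/3600 = 88.793011
  N ⇒ keep positive
  λ: 45′ + 14.19″ = 45.23650′; 109 + 45.23650/60 = 109.753942
  E → positive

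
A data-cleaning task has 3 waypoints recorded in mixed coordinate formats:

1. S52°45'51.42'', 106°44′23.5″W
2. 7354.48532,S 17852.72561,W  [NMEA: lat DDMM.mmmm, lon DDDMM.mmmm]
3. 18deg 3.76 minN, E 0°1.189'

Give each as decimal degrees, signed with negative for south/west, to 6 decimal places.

1. -52.764283, -106.739861
2. -73.908089, -178.878760
3. 18.062667, 0.019817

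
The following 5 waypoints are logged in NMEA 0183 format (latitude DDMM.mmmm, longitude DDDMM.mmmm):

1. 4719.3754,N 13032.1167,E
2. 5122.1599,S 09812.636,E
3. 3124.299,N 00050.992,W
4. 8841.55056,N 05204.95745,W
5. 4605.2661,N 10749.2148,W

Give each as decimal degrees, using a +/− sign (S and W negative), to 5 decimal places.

Point 1:
  Latitude: degrees = first 2 digits = 47, minutes = 19.3754; 47 + 19.3754/60 = 47.322923
  N → positive
  λ: split at 3 digits → 130° and 32.1167′; 130 + 32.1167/60 = 130.535278
  E ⇒ keep positive
Point 2:
  Latitude: degrees = first 2 digits = 51, minutes = 22.1599; 51 + 22.1599/60 = 51.369332
  S ⇒ negate
  Longitude: degrees = first 3 digits = 98, minutes = 12.636; 98 + 12.636/60 = 98.210600
  E → positive
Point 3:
  φ: degrees = first 2 digits = 31, minutes = 24.299; 31 + 24.299/60 = 31.404983
  N → positive
  Lon: degrees = first 3 digits = 0, minutes = 50.992; 0 + 50.992/60 = 0.849867
  W → negative
Point 4:
  Latitude: split at 2 digits → 88° and 41.55056′; 88 + 41.55056/60 = 88.692509
  N → positive
  λ: split at 3 digits → 052° and 4.95745′; 52 + 4.95745/60 = 52.082624
  hemisphere W, so the sign is −
Point 5:
  Lat: split at 2 digits → 46° and 5.2661′; 46 + 5.2661/60 = 46.087768
  N ⇒ keep positive
  λ: split at 3 digits → 107° and 49.2148′; 107 + 49.2148/60 = 107.820247
  W → negative

1. 47.32292, 130.53528
2. -51.36933, 98.21060
3. 31.40498, -0.84987
4. 88.69251, -52.08262
5. 46.08777, -107.82025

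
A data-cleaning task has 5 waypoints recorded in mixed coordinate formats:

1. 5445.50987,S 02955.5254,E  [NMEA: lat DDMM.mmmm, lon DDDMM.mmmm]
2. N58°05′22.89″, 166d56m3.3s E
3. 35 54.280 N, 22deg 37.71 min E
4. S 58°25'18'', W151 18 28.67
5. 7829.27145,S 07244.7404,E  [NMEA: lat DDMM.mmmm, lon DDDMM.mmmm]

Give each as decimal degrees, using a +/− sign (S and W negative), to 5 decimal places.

1. -54.75850, 29.92542
2. 58.08969, 166.93425
3. 35.90467, 22.62850
4. -58.42167, -151.30796
5. -78.48786, 72.74567

Point 1:
  Lat: split at 2 digits → 54° and 45.50987′; 54 + 45.50987/60 = 54.758498
  S ⇒ negate
  λ: degrees = first 3 digits = 29, minutes = 55.5254; 29 + 55.5254/60 = 29.925423
  E → positive
Point 2:
  φ: 58° + 5/60 + 22.89/3600 = 58 + 0.083333 + 0.006358 = 58.089692
  N ⇒ keep positive
  Lon: 166 + 56/60 + 3.3/3600 = 166.934250
  E ⇒ keep positive
Point 3:
  Lat: 35 + 54.28/60 = 35.904667
  N → positive
  Longitude: 37.71′ = 0.628500°; total 22.628500
  E ⇒ keep positive
Point 4:
  Lat: 58° + 25/60 + 18/3600 = 58 + 0.416667 + 0.005000 = 58.421667
  S → negative
  Lon: 18′ + 28.67″ = 18.47783′; 151 + 18.47783/60 = 151.307964
  hemisphere W, so the sign is −
Point 5:
  Lat: degrees = first 2 digits = 78, minutes = 29.27145; 78 + 29.27145/60 = 78.487858
  S ⇒ negate
  Longitude: split at 3 digits → 072° and 44.7404′; 72 + 44.7404/60 = 72.745673
  E ⇒ keep positive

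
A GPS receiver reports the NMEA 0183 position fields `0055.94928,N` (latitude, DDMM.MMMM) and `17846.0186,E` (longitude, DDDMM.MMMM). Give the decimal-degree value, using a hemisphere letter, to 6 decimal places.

Latitude: split at 2 digits → 00° and 55.94928′; 0 + 55.94928/60 = 0.9324880
λ: split at 3 digits → 178° and 46.0186′; 178 + 46.0186/60 = 178.7669767

0.932488° N, 178.766977° E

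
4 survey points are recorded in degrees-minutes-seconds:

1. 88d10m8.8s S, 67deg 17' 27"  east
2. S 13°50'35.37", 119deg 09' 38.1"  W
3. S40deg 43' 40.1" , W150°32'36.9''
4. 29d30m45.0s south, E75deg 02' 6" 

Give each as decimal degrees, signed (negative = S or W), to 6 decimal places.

Point 1:
  Lat: 88° + 10/60 + 8.8/3600 = 88 + 0.166667 + 0.002444 = 88.1691111
  hemisphere S, so the sign is −
  λ: 67° + 17/60 + 27/3600 = 67 + 0.283333 + 0.007500 = 67.2908333
  E ⇒ keep positive
Point 2:
  Latitude: 13 + 50/60 + 35.37/3600 = 13.8431583
  S → negative
  Lon: 119° + 9/60 + 38.1/3600 = 119 + 0.150000 + 0.010583 = 119.1605833
  W ⇒ negate
Point 3:
  Latitude: 43′ + 40.1″ = 43.66833′; 40 + 43.66833/60 = 40.7278056
  S ⇒ negate
  λ: 150 + 32/60 + 36.9/3600 = 150.5435833
  W → negative
Point 4:
  φ: 30′ + 45″ = 30.75000′; 29 + 30.75000/60 = 29.5125000
  hemisphere S, so the sign is −
  λ: 75° + 2/60 + 6/3600 = 75 + 0.033333 + 0.001667 = 75.0350000
  E ⇒ keep positive

1. -88.169111, 67.290833
2. -13.843158, -119.160583
3. -40.727806, -150.543583
4. -29.512500, 75.035000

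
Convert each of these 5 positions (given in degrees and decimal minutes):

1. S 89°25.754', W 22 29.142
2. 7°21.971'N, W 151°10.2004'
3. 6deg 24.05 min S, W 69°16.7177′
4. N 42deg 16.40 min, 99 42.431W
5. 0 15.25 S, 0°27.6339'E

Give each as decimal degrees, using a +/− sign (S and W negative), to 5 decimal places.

1. -89.42923, -22.48570
2. 7.36618, -151.17001
3. -6.40083, -69.27863
4. 42.27333, -99.70718
5. -0.25417, 0.46057

Point 1:
  Lat: 25.754′ = 0.429233°; total 89.429233
  hemisphere S, so the sign is −
  Longitude: 29.142′ = 0.485700°; total 22.485700
  W ⇒ negate
Point 2:
  Lat: 7 + 21.971/60 = 7.366183
  N ⇒ keep positive
  λ: 151 + 10.2004/60 = 151.170007
  W ⇒ negate
Point 3:
  Lat: 6 + 24.05/60 = 6.400833
  S ⇒ negate
  λ: 69 + 16.7177/60 = 69.278628
  hemisphere W, so the sign is −
Point 4:
  Lat: 42 + 16.4/60 = 42.273333
  N → positive
  Longitude: 99 + 42.431/60 = 99.707183
  W → negative
Point 5:
  Lat: 15.25′ = 0.254167°; total 0.254167
  S ⇒ negate
  Lon: 0 + 27.6339/60 = 0.460565
  E ⇒ keep positive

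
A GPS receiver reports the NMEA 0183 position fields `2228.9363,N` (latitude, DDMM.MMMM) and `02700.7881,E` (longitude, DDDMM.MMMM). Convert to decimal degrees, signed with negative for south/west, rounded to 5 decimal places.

Latitude: degrees = first 2 digits = 22, minutes = 28.9363; 22 + 28.9363/60 = 22.482272
N → positive
Lon: degrees = first 3 digits = 27, minutes = 0.7881; 27 + 0.7881/60 = 27.013135
E → positive

22.48227, 27.01314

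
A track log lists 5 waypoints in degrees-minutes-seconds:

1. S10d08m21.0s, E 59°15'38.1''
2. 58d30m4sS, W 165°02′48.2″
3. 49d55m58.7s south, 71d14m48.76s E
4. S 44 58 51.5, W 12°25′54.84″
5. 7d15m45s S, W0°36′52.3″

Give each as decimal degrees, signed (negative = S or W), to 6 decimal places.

Point 1:
  Lat: 10° + 8/60 + 21/3600 = 10 + 0.133333 + 0.005833 = 10.1391667
  S → negative
  Lon: 15′ + 38.1″ = 15.63500′; 59 + 15.63500/60 = 59.2605833
  E ⇒ keep positive
Point 2:
  φ: 58 + 30/60 + 4/3600 = 58.5011111
  hemisphere S, so the sign is −
  Lon: 2′ + 48.2″ = 2.80333′; 165 + 2.80333/60 = 165.0467222
  W ⇒ negate
Point 3:
  Latitude: 55′ + 58.7″ = 55.97833′; 49 + 55.97833/60 = 49.9329722
  S → negative
  λ: 14′ + 48.76″ = 14.81267′; 71 + 14.81267/60 = 71.2468778
  E ⇒ keep positive
Point 4:
  Lat: 44 + 58/60 + 51.5/3600 = 44.9809722
  hemisphere S, so the sign is −
  Lon: 12 + 25/60 + 54.84/3600 = 12.4319000
  hemisphere W, so the sign is −
Point 5:
  Lat: 15′ + 45″ = 15.75000′; 7 + 15.75000/60 = 7.2625000
  hemisphere S, so the sign is −
  λ: 0 + 36/60 + 52.3/3600 = 0.6145278
  hemisphere W, so the sign is −

1. -10.139167, 59.260583
2. -58.501111, -165.046722
3. -49.932972, 71.246878
4. -44.980972, -12.431900
5. -7.262500, -0.614528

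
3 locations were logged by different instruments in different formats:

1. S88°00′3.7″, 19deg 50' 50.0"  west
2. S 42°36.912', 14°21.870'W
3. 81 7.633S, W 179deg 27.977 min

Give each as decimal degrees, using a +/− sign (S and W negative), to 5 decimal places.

1. -88.00103, -19.84722
2. -42.61520, -14.36450
3. -81.12722, -179.46628

Point 1:
  φ: 88° + 0/60 + 3.7/3600 = 88 + 0.000000 + 0.001028 = 88.001028
  S → negative
  λ: 50′ + 50″ = 50.83333′; 19 + 50.83333/60 = 19.847222
  W → negative
Point 2:
  Lat: 42 + 36.912/60 = 42.615200
  S → negative
  λ: 14 + 21.87/60 = 14.364500
  W → negative
Point 3:
  Lat: 81 + 7.633/60 = 81.127217
  S ⇒ negate
  Lon: 27.977′ = 0.466283°; total 179.466283
  W ⇒ negate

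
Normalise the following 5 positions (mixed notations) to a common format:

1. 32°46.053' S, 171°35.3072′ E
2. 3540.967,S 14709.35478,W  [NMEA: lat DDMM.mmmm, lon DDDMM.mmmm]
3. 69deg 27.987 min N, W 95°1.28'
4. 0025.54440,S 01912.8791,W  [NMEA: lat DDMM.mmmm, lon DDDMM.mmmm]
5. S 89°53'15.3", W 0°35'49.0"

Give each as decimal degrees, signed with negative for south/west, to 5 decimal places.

Point 1:
  φ: 32 + 46.053/60 = 32.767550
  hemisphere S, so the sign is −
  Lon: 35.3072′ = 0.588453°; total 171.588453
  E ⇒ keep positive
Point 2:
  φ: degrees = first 2 digits = 35, minutes = 40.967; 35 + 40.967/60 = 35.682783
  S → negative
  Longitude: degrees = first 3 digits = 147, minutes = 9.35478; 147 + 9.35478/60 = 147.155913
  W ⇒ negate
Point 3:
  Latitude: 69 + 27.987/60 = 69.466450
  N → positive
  Longitude: 1.28′ = 0.021333°; total 95.021333
  W ⇒ negate
Point 4:
  Latitude: split at 2 digits → 00° and 25.5444′; 0 + 25.5444/60 = 0.425740
  S → negative
  Longitude: degrees = first 3 digits = 19, minutes = 12.8791; 19 + 12.8791/60 = 19.214652
  W → negative
Point 5:
  Latitude: 89 + 53/60 + 15.3/3600 = 89.887583
  S → negative
  λ: 35′ + 49″ = 35.81667′; 0 + 35.81667/60 = 0.596944
  hemisphere W, so the sign is −

1. -32.76755, 171.58845
2. -35.68278, -147.15591
3. 69.46645, -95.02133
4. -0.42574, -19.21465
5. -89.88758, -0.59694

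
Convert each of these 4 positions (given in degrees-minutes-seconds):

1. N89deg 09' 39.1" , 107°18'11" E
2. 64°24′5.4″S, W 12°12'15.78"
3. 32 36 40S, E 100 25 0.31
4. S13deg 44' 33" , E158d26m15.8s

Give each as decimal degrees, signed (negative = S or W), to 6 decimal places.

1. 89.160861, 107.303056
2. -64.401500, -12.204383
3. -32.611111, 100.416753
4. -13.742500, 158.437722

Point 1:
  φ: 9′ + 39.1″ = 9.65167′; 89 + 9.65167/60 = 89.1608611
  N ⇒ keep positive
  Longitude: 18′ + 11″ = 18.18333′; 107 + 18.18333/60 = 107.3030556
  E → positive
Point 2:
  φ: 64° + 24/60 + 5.4/3600 = 64 + 0.400000 + 0.001500 = 64.4015000
  S → negative
  λ: 12 + 12/60 + 15.78/3600 = 12.2043833
  hemisphere W, so the sign is −
Point 3:
  φ: 32 + 36/60 + 40/3600 = 32.6111111
  hemisphere S, so the sign is −
  λ: 100 + 25/60 + 0.31/3600 = 100.4167528
  E ⇒ keep positive
Point 4:
  Latitude: 44′ + 33″ = 44.55000′; 13 + 44.55000/60 = 13.7425000
  S → negative
  λ: 158° + 26/60 + 15.8/3600 = 158 + 0.433333 + 0.004389 = 158.4377222
  E ⇒ keep positive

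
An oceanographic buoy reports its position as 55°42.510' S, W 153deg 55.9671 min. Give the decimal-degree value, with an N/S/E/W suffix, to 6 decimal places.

55.708500° S, 153.932785° W

Latitude: 55 + 42.51/60 = 55.7085000
Longitude: 55.9671′ = 0.932785°; total 153.9327850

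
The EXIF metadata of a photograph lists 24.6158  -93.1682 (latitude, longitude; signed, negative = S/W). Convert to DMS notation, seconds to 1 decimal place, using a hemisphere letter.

Lat: whole degrees 24; 36.94800′ → 36′ and 56.880″
Longitude is negative → W; |value| = 93.168200
Longitude: whole degrees 93; 10.09200′ → 10′ and 5.520″

24°36′56.9″ N, 93°10′5.5″ W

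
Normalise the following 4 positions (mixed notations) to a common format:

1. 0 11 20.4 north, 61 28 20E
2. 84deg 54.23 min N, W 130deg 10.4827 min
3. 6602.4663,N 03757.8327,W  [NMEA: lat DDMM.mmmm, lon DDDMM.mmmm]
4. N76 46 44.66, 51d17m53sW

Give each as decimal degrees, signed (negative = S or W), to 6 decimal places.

1. 0.189000, 61.472222
2. 84.903833, -130.174712
3. 66.041105, -37.963878
4. 76.779072, -51.298056

Point 1:
  Lat: 0° + 11/60 + 20.4/3600 = 0 + 0.183333 + 0.005667 = 0.1890000
  N ⇒ keep positive
  Longitude: 61 + 28/60 + 20/3600 = 61.4722222
  E → positive
Point 2:
  Lat: 54.23′ = 0.903833°; total 84.9038333
  N → positive
  λ: 10.4827′ = 0.174712°; total 130.1747117
  W ⇒ negate
Point 3:
  Latitude: split at 2 digits → 66° and 2.4663′; 66 + 2.4663/60 = 66.0411050
  N ⇒ keep positive
  Longitude: split at 3 digits → 037° and 57.8327′; 37 + 57.8327/60 = 37.9638783
  W ⇒ negate
Point 4:
  Lat: 46′ + 44.66″ = 46.74433′; 76 + 46.74433/60 = 76.7790722
  N ⇒ keep positive
  Lon: 51 + 17/60 + 53/3600 = 51.2980556
  W ⇒ negate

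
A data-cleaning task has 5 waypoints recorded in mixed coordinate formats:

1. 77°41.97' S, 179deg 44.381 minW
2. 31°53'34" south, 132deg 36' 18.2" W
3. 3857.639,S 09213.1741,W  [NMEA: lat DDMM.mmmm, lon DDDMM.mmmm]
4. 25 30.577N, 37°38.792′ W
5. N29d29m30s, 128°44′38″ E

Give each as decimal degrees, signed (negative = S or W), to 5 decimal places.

Point 1:
  Lat: 41.97′ = 0.699500°; total 77.699500
  S ⇒ negate
  Longitude: 179 + 44.381/60 = 179.739683
  hemisphere W, so the sign is −
Point 2:
  Lat: 31° + 53/60 + 34/3600 = 31 + 0.883333 + 0.009444 = 31.892778
  S ⇒ negate
  λ: 132 + 36/60 + 18.2/3600 = 132.605056
  W → negative
Point 3:
  φ: degrees = first 2 digits = 38, minutes = 57.639; 38 + 57.639/60 = 38.960650
  S → negative
  Longitude: split at 3 digits → 092° and 13.1741′; 92 + 13.1741/60 = 92.219568
  hemisphere W, so the sign is −
Point 4:
  Latitude: 25 + 30.577/60 = 25.509617
  N → positive
  Longitude: 38.792′ = 0.646533°; total 37.646533
  W ⇒ negate
Point 5:
  Lat: 29 + 29/60 + 30/3600 = 29.491667
  N → positive
  Lon: 128° + 44/60 + 38/3600 = 128 + 0.733333 + 0.010556 = 128.743889
  E → positive

1. -77.69950, -179.73968
2. -31.89278, -132.60506
3. -38.96065, -92.21957
4. 25.50962, -37.64653
5. 29.49167, 128.74389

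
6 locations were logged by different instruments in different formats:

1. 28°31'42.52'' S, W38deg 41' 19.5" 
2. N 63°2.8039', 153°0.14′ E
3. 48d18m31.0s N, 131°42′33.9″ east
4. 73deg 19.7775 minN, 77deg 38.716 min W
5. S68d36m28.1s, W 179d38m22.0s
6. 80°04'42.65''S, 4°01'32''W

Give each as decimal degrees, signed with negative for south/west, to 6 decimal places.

Point 1:
  φ: 28° + 31/60 + 42.52/3600 = 28 + 0.516667 + 0.011811 = 28.5284778
  S → negative
  Longitude: 38 + 41/60 + 19.5/3600 = 38.6887500
  W → negative
Point 2:
  Lat: 2.8039′ = 0.046732°; total 63.0467317
  N ⇒ keep positive
  λ: 0.14′ = 0.002333°; total 153.0023333
  E ⇒ keep positive
Point 3:
  Latitude: 18′ + 31″ = 18.51667′; 48 + 18.51667/60 = 48.3086111
  N → positive
  Lon: 42′ + 33.9″ = 42.56500′; 131 + 42.56500/60 = 131.7094167
  E → positive
Point 4:
  Lat: 73 + 19.7775/60 = 73.3296250
  N ⇒ keep positive
  Longitude: 77 + 38.716/60 = 77.6452667
  W ⇒ negate
Point 5:
  Latitude: 68° + 36/60 + 28.1/3600 = 68 + 0.600000 + 0.007806 = 68.6078056
  hemisphere S, so the sign is −
  Longitude: 179 + 38/60 + 22/3600 = 179.6394444
  W ⇒ negate
Point 6:
  Lat: 80° + 4/60 + 42.65/3600 = 80 + 0.066667 + 0.011847 = 80.0785139
  S ⇒ negate
  Longitude: 4 + 1/60 + 32/3600 = 4.0255556
  hemisphere W, so the sign is −

1. -28.528478, -38.688750
2. 63.046732, 153.002333
3. 48.308611, 131.709417
4. 73.329625, -77.645267
5. -68.607806, -179.639444
6. -80.078514, -4.025556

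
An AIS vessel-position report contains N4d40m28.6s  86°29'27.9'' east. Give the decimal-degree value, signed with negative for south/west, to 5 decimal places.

4.67461, 86.49108

Lat: 40′ + 28.6″ = 40.47667′; 4 + 40.47667/60 = 4.674611
N ⇒ keep positive
Longitude: 86° + 29/60 + 27.9/3600 = 86 + 0.483333 + 0.007750 = 86.491083
E ⇒ keep positive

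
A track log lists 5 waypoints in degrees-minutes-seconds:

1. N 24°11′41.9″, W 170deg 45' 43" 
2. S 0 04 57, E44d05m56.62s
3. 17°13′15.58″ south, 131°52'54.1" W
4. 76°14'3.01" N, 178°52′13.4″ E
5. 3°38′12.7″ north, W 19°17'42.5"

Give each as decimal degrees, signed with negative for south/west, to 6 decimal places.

1. 24.194972, -170.761944
2. -0.082500, 44.099061
3. -17.220994, -131.881694
4. 76.234169, 178.870389
5. 3.636861, -19.295139

Point 1:
  Latitude: 24 + 11/60 + 41.9/3600 = 24.1949722
  N → positive
  Longitude: 45′ + 43″ = 45.71667′; 170 + 45.71667/60 = 170.7619444
  W → negative
Point 2:
  Latitude: 0 + 4/60 + 57/3600 = 0.0825000
  S → negative
  λ: 44° + 5/60 + 56.62/3600 = 44 + 0.083333 + 0.015728 = 44.0990611
  E → positive
Point 3:
  Latitude: 17° + 13/60 + 15.58/3600 = 17 + 0.216667 + 0.004328 = 17.2209944
  hemisphere S, so the sign is −
  Lon: 52′ + 54.1″ = 52.90167′; 131 + 52.90167/60 = 131.8816944
  W ⇒ negate
Point 4:
  Lat: 76° + 14/60 + 3.01/3600 = 76 + 0.233333 + 0.000836 = 76.2341694
  N ⇒ keep positive
  λ: 52′ + 13.4″ = 52.22333′; 178 + 52.22333/60 = 178.8703889
  E → positive
Point 5:
  Latitude: 3 + 38/60 + 12.7/3600 = 3.6368611
  N ⇒ keep positive
  Longitude: 19 + 17/60 + 42.5/3600 = 19.2951389
  W → negative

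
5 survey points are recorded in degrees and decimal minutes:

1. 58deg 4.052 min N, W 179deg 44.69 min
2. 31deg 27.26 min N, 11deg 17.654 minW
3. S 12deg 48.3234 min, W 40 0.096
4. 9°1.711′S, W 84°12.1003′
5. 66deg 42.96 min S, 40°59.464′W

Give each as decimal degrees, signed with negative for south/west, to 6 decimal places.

Point 1:
  Lat: 58 + 4.052/60 = 58.0675333
  N → positive
  Longitude: 179 + 44.69/60 = 179.7448333
  hemisphere W, so the sign is −
Point 2:
  φ: 31 + 27.26/60 = 31.4543333
  N → positive
  λ: 17.654′ = 0.294233°; total 11.2942333
  hemisphere W, so the sign is −
Point 3:
  Lat: 12 + 48.3234/60 = 12.8053900
  hemisphere S, so the sign is −
  Longitude: 0.096′ = 0.001600°; total 40.0016000
  hemisphere W, so the sign is −
Point 4:
  φ: 9 + 1.711/60 = 9.0285167
  S → negative
  Longitude: 84 + 12.1003/60 = 84.2016717
  hemisphere W, so the sign is −
Point 5:
  Lat: 66 + 42.96/60 = 66.7160000
  hemisphere S, so the sign is −
  Lon: 40 + 59.464/60 = 40.9910667
  hemisphere W, so the sign is −

1. 58.067533, -179.744833
2. 31.454333, -11.294233
3. -12.805390, -40.001600
4. -9.028517, -84.201672
5. -66.716000, -40.991067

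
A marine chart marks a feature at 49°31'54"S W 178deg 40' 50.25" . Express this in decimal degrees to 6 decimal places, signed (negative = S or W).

φ: 31′ + 54″ = 31.90000′; 49 + 31.90000/60 = 49.5316667
S → negative
λ: 40′ + 50.25″ = 40.83750′; 178 + 40.83750/60 = 178.6806250
W ⇒ negate

-49.531667, -178.680625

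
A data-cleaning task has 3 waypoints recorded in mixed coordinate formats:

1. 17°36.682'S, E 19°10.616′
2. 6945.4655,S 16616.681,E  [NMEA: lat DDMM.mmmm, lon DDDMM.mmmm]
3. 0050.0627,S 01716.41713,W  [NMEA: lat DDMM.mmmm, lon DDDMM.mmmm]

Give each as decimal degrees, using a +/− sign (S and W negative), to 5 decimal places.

1. -17.61137, 19.17693
2. -69.75776, 166.27802
3. -0.83438, -17.27362

Point 1:
  Lat: 36.682′ = 0.611367°; total 17.611367
  S ⇒ negate
  Longitude: 10.616′ = 0.176933°; total 19.176933
  E ⇒ keep positive
Point 2:
  φ: degrees = first 2 digits = 69, minutes = 45.4655; 69 + 45.4655/60 = 69.757758
  S → negative
  λ: split at 3 digits → 166° and 16.681′; 166 + 16.681/60 = 166.278017
  E → positive
Point 3:
  Latitude: degrees = first 2 digits = 0, minutes = 50.0627; 0 + 50.0627/60 = 0.834378
  S ⇒ negate
  Longitude: split at 3 digits → 017° and 16.41713′; 17 + 16.41713/60 = 17.273619
  W → negative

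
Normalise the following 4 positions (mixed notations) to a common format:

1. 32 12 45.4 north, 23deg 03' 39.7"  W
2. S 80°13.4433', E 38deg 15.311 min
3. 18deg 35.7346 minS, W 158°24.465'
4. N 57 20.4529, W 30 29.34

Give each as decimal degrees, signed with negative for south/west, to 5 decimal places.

Point 1:
  φ: 32 + 12/60 + 45.4/3600 = 32.212611
  N → positive
  Longitude: 3′ + 39.7″ = 3.66167′; 23 + 3.66167/60 = 23.061028
  W ⇒ negate
Point 2:
  Latitude: 80 + 13.4433/60 = 80.224055
  S → negative
  Lon: 15.311′ = 0.255183°; total 38.255183
  E ⇒ keep positive
Point 3:
  Latitude: 35.7346′ = 0.595577°; total 18.595577
  S ⇒ negate
  Longitude: 24.465′ = 0.407750°; total 158.407750
  hemisphere W, so the sign is −
Point 4:
  Latitude: 20.4529′ = 0.340882°; total 57.340882
  N → positive
  λ: 30 + 29.34/60 = 30.489000
  hemisphere W, so the sign is −

1. 32.21261, -23.06103
2. -80.22406, 38.25518
3. -18.59558, -158.40775
4. 57.34088, -30.48900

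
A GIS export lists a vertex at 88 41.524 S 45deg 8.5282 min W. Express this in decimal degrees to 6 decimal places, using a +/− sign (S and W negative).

φ: 41.524′ = 0.692067°; total 88.6920667
hemisphere S, so the sign is −
λ: 8.5282′ = 0.142137°; total 45.1421367
W ⇒ negate

-88.692067, -45.142137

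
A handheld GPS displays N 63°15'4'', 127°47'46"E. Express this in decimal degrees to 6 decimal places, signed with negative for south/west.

63.251111, 127.796111

Latitude: 63° + 15/60 + 4/3600 = 63 + 0.250000 + 0.001111 = 63.2511111
N ⇒ keep positive
Longitude: 127 + 47/60 + 46/3600 = 127.7961111
E ⇒ keep positive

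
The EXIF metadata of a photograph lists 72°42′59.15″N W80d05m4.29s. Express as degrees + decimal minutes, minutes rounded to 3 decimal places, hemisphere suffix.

72° 42.986′ N, 80° 5.072′ W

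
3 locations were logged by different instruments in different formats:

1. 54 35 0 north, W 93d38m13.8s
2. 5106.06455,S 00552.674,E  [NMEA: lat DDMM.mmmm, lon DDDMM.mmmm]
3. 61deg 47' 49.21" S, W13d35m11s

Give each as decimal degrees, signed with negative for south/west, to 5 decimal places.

1. 54.58333, -93.63717
2. -51.10108, 5.87790
3. -61.79700, -13.58639

Point 1:
  Latitude: 54 + 35/60 + 0/3600 = 54.583333
  N ⇒ keep positive
  Longitude: 93 + 38/60 + 13.8/3600 = 93.637167
  W → negative
Point 2:
  φ: split at 2 digits → 51° and 6.06455′; 51 + 6.06455/60 = 51.101076
  S ⇒ negate
  Longitude: degrees = first 3 digits = 5, minutes = 52.674; 5 + 52.674/60 = 5.877900
  E → positive
Point 3:
  Lat: 61° + 47/60 + 49.21/3600 = 61 + 0.783333 + 0.013669 = 61.797003
  S → negative
  Longitude: 13 + 35/60 + 11/3600 = 13.586389
  W ⇒ negate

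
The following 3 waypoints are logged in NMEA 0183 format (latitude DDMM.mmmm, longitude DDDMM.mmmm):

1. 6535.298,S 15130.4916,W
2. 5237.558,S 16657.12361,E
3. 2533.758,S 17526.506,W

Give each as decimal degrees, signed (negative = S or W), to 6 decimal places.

1. -65.588300, -151.508193
2. -52.625967, 166.952060
3. -25.562633, -175.441767

Point 1:
  Latitude: split at 2 digits → 65° and 35.298′; 65 + 35.298/60 = 65.5883000
  S ⇒ negate
  λ: degrees = first 3 digits = 151, minutes = 30.4916; 151 + 30.4916/60 = 151.5081933
  W → negative
Point 2:
  Latitude: split at 2 digits → 52° and 37.558′; 52 + 37.558/60 = 52.6259667
  S → negative
  Lon: degrees = first 3 digits = 166, minutes = 57.12361; 166 + 57.12361/60 = 166.9520602
  E ⇒ keep positive
Point 3:
  Lat: split at 2 digits → 25° and 33.758′; 25 + 33.758/60 = 25.5626333
  hemisphere S, so the sign is −
  Longitude: split at 3 digits → 175° and 26.506′; 175 + 26.506/60 = 175.4417667
  W ⇒ negate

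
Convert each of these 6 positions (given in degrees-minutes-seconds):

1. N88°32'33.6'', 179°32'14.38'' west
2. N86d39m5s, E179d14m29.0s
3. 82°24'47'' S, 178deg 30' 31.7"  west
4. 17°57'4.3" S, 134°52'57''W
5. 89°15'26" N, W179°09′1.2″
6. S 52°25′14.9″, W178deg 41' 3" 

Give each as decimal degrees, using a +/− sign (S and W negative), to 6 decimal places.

1. 88.542667, -179.537328
2. 86.651389, 179.241389
3. -82.413056, -178.508806
4. -17.951194, -134.882500
5. 89.257222, -179.150333
6. -52.420806, -178.684167

Point 1:
  φ: 88° + 32/60 + 33.6/3600 = 88 + 0.533333 + 0.009333 = 88.5426667
  N ⇒ keep positive
  Lon: 179° + 32/60 + 14.38/3600 = 179 + 0.533333 + 0.003994 = 179.5373278
  hemisphere W, so the sign is −
Point 2:
  φ: 86 + 39/60 + 5/3600 = 86.6513889
  N → positive
  Longitude: 179 + 14/60 + 29/3600 = 179.2413889
  E → positive
Point 3:
  Latitude: 82 + 24/60 + 47/3600 = 82.4130556
  S → negative
  Lon: 178 + 30/60 + 31.7/3600 = 178.5088056
  hemisphere W, so the sign is −
Point 4:
  Lat: 57′ + 4.3″ = 57.07167′; 17 + 57.07167/60 = 17.9511944
  S ⇒ negate
  Longitude: 52′ + 57″ = 52.95000′; 134 + 52.95000/60 = 134.8825000
  hemisphere W, so the sign is −
Point 5:
  φ: 89 + 15/60 + 26/3600 = 89.2572222
  N ⇒ keep positive
  Longitude: 179° + 9/60 + 1.2/3600 = 179 + 0.150000 + 0.000333 = 179.1503333
  W ⇒ negate
Point 6:
  Lat: 25′ + 14.9″ = 25.24833′; 52 + 25.24833/60 = 52.4208056
  hemisphere S, so the sign is −
  Lon: 41′ + 3″ = 41.05000′; 178 + 41.05000/60 = 178.6841667
  hemisphere W, so the sign is −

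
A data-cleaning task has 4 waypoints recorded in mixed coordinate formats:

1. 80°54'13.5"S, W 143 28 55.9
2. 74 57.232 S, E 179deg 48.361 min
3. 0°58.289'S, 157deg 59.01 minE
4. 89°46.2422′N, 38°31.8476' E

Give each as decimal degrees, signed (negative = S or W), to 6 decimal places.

Point 1:
  Latitude: 80 + 54/60 + 13.5/3600 = 80.9037500
  hemisphere S, so the sign is −
  Lon: 143 + 28/60 + 55.9/3600 = 143.4821944
  hemisphere W, so the sign is −
Point 2:
  Lat: 74 + 57.232/60 = 74.9538667
  S ⇒ negate
  Longitude: 179 + 48.361/60 = 179.8060167
  E → positive
Point 3:
  Latitude: 0 + 58.289/60 = 0.9714833
  S ⇒ negate
  Lon: 59.01′ = 0.983500°; total 157.9835000
  E → positive
Point 4:
  φ: 46.2422′ = 0.770703°; total 89.7707033
  N ⇒ keep positive
  Longitude: 31.8476′ = 0.530793°; total 38.5307933
  E → positive

1. -80.903750, -143.482194
2. -74.953867, 179.806017
3. -0.971483, 157.983500
4. 89.770703, 38.530793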